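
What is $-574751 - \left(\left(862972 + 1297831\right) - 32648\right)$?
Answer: $-2702906$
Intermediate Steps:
$-574751 - \left(\left(862972 + 1297831\right) - 32648\right) = -574751 - \left(2160803 - 32648\right) = -574751 - 2128155 = -2702906$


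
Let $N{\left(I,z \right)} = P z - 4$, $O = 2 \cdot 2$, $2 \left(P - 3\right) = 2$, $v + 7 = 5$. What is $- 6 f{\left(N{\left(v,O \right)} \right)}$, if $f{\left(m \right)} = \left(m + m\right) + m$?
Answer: $-216$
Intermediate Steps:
$v = -2$ ($v = -7 + 5 = -2$)
$P = 4$ ($P = 3 + \frac{1}{2} \cdot 2 = 3 + 1 = 4$)
$O = 4$
$N{\left(I,z \right)} = -4 + 4 z$ ($N{\left(I,z \right)} = 4 z - 4 = -4 + 4 z$)
$f{\left(m \right)} = 3 m$ ($f{\left(m \right)} = 2 m + m = 3 m$)
$- 6 f{\left(N{\left(v,O \right)} \right)} = - 6 \cdot 3 \left(-4 + 4 \cdot 4\right) = - 6 \cdot 3 \left(-4 + 16\right) = - 6 \cdot 3 \cdot 12 = \left(-6\right) 36 = -216$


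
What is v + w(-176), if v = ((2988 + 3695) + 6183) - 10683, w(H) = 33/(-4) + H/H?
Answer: 8703/4 ≈ 2175.8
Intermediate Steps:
w(H) = -29/4 (w(H) = 33*(-¼) + 1 = -33/4 + 1 = -29/4)
v = 2183 (v = (6683 + 6183) - 10683 = 12866 - 10683 = 2183)
v + w(-176) = 2183 - 29/4 = 8703/4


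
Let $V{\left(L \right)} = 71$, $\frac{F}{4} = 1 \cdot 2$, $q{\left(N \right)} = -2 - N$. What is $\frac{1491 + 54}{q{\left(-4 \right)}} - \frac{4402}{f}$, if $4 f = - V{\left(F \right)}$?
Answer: $\frac{2041}{2} \approx 1020.5$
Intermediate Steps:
$F = 8$ ($F = 4 \cdot 1 \cdot 2 = 4 \cdot 2 = 8$)
$f = - \frac{71}{4}$ ($f = \frac{\left(-1\right) 71}{4} = \frac{1}{4} \left(-71\right) = - \frac{71}{4} \approx -17.75$)
$\frac{1491 + 54}{q{\left(-4 \right)}} - \frac{4402}{f} = \frac{1491 + 54}{-2 - -4} - \frac{4402}{- \frac{71}{4}} = \frac{1545}{-2 + 4} - -248 = \frac{1545}{2} + 248 = \frac{2041}{2}$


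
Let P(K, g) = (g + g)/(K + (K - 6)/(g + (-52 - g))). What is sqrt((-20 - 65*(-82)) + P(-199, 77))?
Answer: sqrt(1238580406)/483 ≈ 72.864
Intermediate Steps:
P(K, g) = 2*g/(3/26 + 51*K/52) (P(K, g) = (2*g)/(K + (-6 + K)/(-52)) = (2*g)/(K + (-6 + K)*(-1/52)) = (2*g)/(K + (3/26 - K/52)) = (2*g)/(3/26 + 51*K/52) = 2*g/(3/26 + 51*K/52))
sqrt((-20 - 65*(-82)) + P(-199, 77)) = sqrt((-20 - 65*(-82)) + (104/3)*77/(2 + 17*(-199))) = sqrt((-20 + 5330) + (104/3)*77/(2 - 3383)) = sqrt(5310 + (104/3)*77/(-3381)) = sqrt(5310 + (104/3)*77*(-1/3381)) = sqrt(5310 - 1144/1449) = sqrt(7693046/1449) = sqrt(1238580406)/483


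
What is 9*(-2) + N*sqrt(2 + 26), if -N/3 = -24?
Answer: -18 + 144*sqrt(7) ≈ 362.99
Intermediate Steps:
N = 72 (N = -3*(-24) = 72)
9*(-2) + N*sqrt(2 + 26) = 9*(-2) + 72*sqrt(2 + 26) = -18 + 72*sqrt(28) = -18 + 72*(2*sqrt(7)) = -18 + 144*sqrt(7)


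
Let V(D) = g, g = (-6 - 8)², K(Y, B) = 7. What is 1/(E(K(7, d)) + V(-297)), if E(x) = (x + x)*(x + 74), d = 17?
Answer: 1/1330 ≈ 0.00075188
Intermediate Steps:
g = 196 (g = (-14)² = 196)
V(D) = 196
E(x) = 2*x*(74 + x) (E(x) = (2*x)*(74 + x) = 2*x*(74 + x))
1/(E(K(7, d)) + V(-297)) = 1/(2*7*(74 + 7) + 196) = 1/(2*7*81 + 196) = 1/(1134 + 196) = 1/1330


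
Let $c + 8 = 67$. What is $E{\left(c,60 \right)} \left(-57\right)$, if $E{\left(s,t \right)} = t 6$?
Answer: $-20520$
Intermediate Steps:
$c = 59$ ($c = -8 + 67 = 59$)
$E{\left(s,t \right)} = 6 t$
$E{\left(c,60 \right)} \left(-57\right) = 6 \cdot 60 \left(-57\right) = 360 \left(-57\right) = -20520$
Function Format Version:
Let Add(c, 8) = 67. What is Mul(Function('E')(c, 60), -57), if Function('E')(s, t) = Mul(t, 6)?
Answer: -20520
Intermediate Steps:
c = 59 (c = Add(-8, 67) = 59)
Function('E')(s, t) = Mul(6, t)
Mul(Function('E')(c, 60), -57) = Mul(Mul(6, 60), -57) = Mul(360, -57) = -20520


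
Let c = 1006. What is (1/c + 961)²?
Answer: 934638432289/1012036 ≈ 9.2352e+5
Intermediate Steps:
(1/c + 961)² = (1/1006 + 961)² = (966767/1006)² = 934638432289/1012036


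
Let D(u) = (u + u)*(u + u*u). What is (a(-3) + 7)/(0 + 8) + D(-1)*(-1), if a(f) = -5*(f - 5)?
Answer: 47/8 ≈ 5.8750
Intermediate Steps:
a(f) = 25 - 5*f (a(f) = -5*(-5 + f) = 25 - 5*f)
D(u) = 2*u*(u + u²) (D(u) = (2*u)*(u + u²) = 2*u*(u + u²))
(a(-3) + 7)/(0 + 8) + D(-1)*(-1) = ((25 - 5*(-3)) + 7)/(0 + 8) + (2*(-1)²*(1 - 1))*(-1) = ((25 + 15) + 7)/8 + (2*1*0)*(-1) = (40 + 7)*(⅛) + 0*(-1) = 47*(⅛) + 0 = 47/8 + 0 = 47/8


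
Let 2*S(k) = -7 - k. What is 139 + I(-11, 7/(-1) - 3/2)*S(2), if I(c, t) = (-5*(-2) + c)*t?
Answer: 403/4 ≈ 100.75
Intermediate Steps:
S(k) = -7/2 - k/2 (S(k) = (-7 - k)/2 = -7/2 - k/2)
I(c, t) = t*(10 + c) (I(c, t) = (10 + c)*t = t*(10 + c))
139 + I(-11, 7/(-1) - 3/2)*S(2) = 139 + ((7/(-1) - 3/2)*(10 - 11))*(-7/2 - ½*2) = 139 + ((7*(-1) - 3*½)*(-1))*(-7/2 - 1) = 139 + ((-7 - 3/2)*(-1))*(-9/2) = 139 - 17/2*(-1)*(-9/2) = 139 + (17/2)*(-9/2) = 139 - 153/4 = 403/4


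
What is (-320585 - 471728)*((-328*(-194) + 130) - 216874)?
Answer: 121312628056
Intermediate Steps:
(-320585 - 471728)*((-328*(-194) + 130) - 216874) = -792313*((63632 + 130) - 216874) = -792313*(63762 - 216874) = -792313*(-153112) = 121312628056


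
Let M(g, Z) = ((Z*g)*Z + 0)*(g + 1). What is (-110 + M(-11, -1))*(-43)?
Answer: 0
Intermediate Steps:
M(g, Z) = g*Z²*(1 + g) (M(g, Z) = (g*Z² + 0)*(1 + g) = (g*Z²)*(1 + g) = g*Z²*(1 + g))
(-110 + M(-11, -1))*(-43) = (-110 - 11*(-1)²*(1 - 11))*(-43) = (-110 - 11*1*(-10))*(-43) = (-110 + 110)*(-43) = 0*(-43) = 0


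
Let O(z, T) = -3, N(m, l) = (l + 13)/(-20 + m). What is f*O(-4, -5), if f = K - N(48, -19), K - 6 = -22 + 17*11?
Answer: -7191/14 ≈ -513.64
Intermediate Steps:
N(m, l) = (13 + l)/(-20 + m)
K = 171 (K = 6 + (-22 + 17*11) = 6 + (-22 + 187) = 6 + 165 = 171)
f = 2397/14 (f = 171 - (13 - 19)/(-20 + 48) = 171 - (-6)/28 = 171 - 1*(-3/14) = 171 + 3/14 = 2397/14 ≈ 171.21)
f*O(-4, -5) = (2397/14)*(-3) = -7191/14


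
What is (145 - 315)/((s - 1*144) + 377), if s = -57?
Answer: -85/88 ≈ -0.96591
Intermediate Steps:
(145 - 315)/((s - 1*144) + 377) = (145 - 315)/((-57 - 1*144) + 377) = -170/((-57 - 144) + 377) = -170/(-201 + 377) = -170/176 = -170*1/176 = -85/88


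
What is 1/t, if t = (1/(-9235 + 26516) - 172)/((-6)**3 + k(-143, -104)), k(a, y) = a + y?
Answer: 8001103/2972331 ≈ 2.6919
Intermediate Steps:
t = 2972331/8001103 (t = (1/(-9235 + 26516) - 172)/((-6)**3 + (-143 - 104)) = (1/17281 - 172)/(-216 - 247) = (1/17281 - 172)/(-463) = -2972331/17281*(-1/463) = 2972331/8001103 ≈ 0.37149)
1/t = 1/(2972331/8001103) = 8001103/2972331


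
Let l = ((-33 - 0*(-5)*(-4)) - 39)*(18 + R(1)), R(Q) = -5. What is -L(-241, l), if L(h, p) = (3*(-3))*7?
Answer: 63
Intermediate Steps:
l = -936 (l = ((-33 - 0*(-5)*(-4)) - 39)*(18 - 5) = ((-33 - 0*(-4)) - 39)*13 = ((-33 - 1*0) - 39)*13 = ((-33 + 0) - 39)*13 = (-33 - 39)*13 = -72*13 = -936)
L(h, p) = -63 (L(h, p) = -9*7 = -63)
-L(-241, l) = -1*(-63) = 63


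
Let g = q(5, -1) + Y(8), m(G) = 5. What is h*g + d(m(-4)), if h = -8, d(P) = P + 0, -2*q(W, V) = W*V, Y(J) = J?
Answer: -79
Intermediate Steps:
q(W, V) = -V*W/2 (q(W, V) = -W*V/2 = -V*W/2)
d(P) = P
g = 21/2 (g = -½*(-1)*5 + 8 = 5/2 + 8 = 21/2 ≈ 10.500)
h = -8 (h = -4*2 = -8)
h*g + d(m(-4)) = -8*21/2 + 5 = -84 + 5 = -79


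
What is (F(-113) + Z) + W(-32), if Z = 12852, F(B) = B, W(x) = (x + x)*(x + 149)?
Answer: 5251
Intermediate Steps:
W(x) = 2*x*(149 + x) (W(x) = (2*x)*(149 + x) = 2*x*(149 + x))
(F(-113) + Z) + W(-32) = (-113 + 12852) + 2*(-32)*(149 - 32) = 12739 + 2*(-32)*117 = 12739 - 7488 = 5251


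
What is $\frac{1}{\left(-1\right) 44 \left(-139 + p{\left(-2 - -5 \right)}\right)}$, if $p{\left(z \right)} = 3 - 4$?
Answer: $\frac{1}{6160} \approx 0.00016234$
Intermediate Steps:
$p{\left(z \right)} = -1$
$\frac{1}{\left(-1\right) 44 \left(-139 + p{\left(-2 - -5 \right)}\right)} = \frac{1}{\left(-1\right) 44 \left(-139 - 1\right)} = \frac{1}{\left(-1\right) 44 \left(-140\right)} = \frac{1}{\left(-1\right) \left(-6160\right)} = \frac{1}{6160}$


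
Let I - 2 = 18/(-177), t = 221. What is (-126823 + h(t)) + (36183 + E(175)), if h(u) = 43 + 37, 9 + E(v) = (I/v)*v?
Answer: -5343459/59 ≈ -90567.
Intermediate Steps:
I = 112/59 (I = 2 + 18/(-177) = 2 + 18*(-1/177) = 2 - 6/59 = 112/59 ≈ 1.8983)
E(v) = -419/59 (E(v) = -9 + (112/(59*v))*v = -9 + 112/59 = -419/59)
h(u) = 80
(-126823 + h(t)) + (36183 + E(175)) = (-126823 + 80) + (36183 - 419/59) = -126743 + 2134378/59 = -5343459/59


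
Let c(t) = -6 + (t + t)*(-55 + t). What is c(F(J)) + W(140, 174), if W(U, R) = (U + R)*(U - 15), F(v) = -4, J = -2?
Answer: 39716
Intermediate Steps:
W(U, R) = (-15 + U)*(R + U) (W(U, R) = (R + U)*(-15 + U) = (-15 + U)*(R + U))
c(t) = -6 + 2*t*(-55 + t) (c(t) = -6 + (2*t)*(-55 + t) = -6 + 2*t*(-55 + t))
c(F(J)) + W(140, 174) = (-6 - 110*(-4) + 2*(-4)²) + (140² - 15*174 - 15*140 + 174*140) = (-6 + 440 + 2*16) + (19600 - 2610 - 2100 + 24360) = (-6 + 440 + 32) + 39250 = 466 + 39250 = 39716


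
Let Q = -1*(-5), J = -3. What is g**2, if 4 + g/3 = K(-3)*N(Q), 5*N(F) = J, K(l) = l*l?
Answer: 19881/25 ≈ 795.24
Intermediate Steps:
K(l) = l**2
Q = 5
N(F) = -3/5 (N(F) = (1/5)*(-3) = -3/5)
g = -141/5 (g = -12 + 3*((-3)**2*(-3/5)) = -12 + 3*(9*(-3/5)) = -12 + 3*(-27/5) = -12 - 81/5 = -141/5 ≈ -28.200)
g**2 = (-141/5)**2 = 19881/25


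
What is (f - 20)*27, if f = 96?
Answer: 2052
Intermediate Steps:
(f - 20)*27 = (96 - 20)*27 = 76*27 = 2052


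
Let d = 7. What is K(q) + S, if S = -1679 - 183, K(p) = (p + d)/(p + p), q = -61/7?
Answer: -113576/61 ≈ -1861.9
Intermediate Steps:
q = -61/7 (q = -61*1/7 = -61/7 ≈ -8.7143)
K(p) = (7 + p)/(2*p) (K(p) = (p + 7)/(p + p) = (7 + p)/((2*p)) = (7 + p)*(1/(2*p)) = (7 + p)/(2*p))
S = -1862
K(q) + S = (7 - 61/7)/(2*(-61/7)) - 1862 = (1/2)*(-7/61)*(-12/7) - 1862 = 6/61 - 1862 = -113576/61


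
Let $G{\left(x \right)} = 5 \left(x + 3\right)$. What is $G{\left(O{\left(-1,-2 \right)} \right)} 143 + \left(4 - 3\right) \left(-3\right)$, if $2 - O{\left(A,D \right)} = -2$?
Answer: $5002$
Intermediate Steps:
$O{\left(A,D \right)} = 4$ ($O{\left(A,D \right)} = 2 - -2 = 2 + 2 = 4$)
$G{\left(x \right)} = 15 + 5 x$ ($G{\left(x \right)} = 5 \left(3 + x\right) = 15 + 5 x$)
$G{\left(O{\left(-1,-2 \right)} \right)} 143 + \left(4 - 3\right) \left(-3\right) = \left(15 + 5 \cdot 4\right) 143 + \left(4 - 3\right) \left(-3\right) = \left(15 + 20\right) 143 + 1 \left(-3\right) = 35 \cdot 143 - 3 = 5005 - 3 = 5002$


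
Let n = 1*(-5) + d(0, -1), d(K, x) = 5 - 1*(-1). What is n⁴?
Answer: 1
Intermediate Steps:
d(K, x) = 6 (d(K, x) = 5 + 1 = 6)
n = 1 (n = 1*(-5) + 6 = -5 + 6 = 1)
n⁴ = 1⁴ = 1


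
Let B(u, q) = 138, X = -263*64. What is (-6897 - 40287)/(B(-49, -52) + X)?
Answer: 23592/8347 ≈ 2.8264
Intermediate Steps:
X = -16832
(-6897 - 40287)/(B(-49, -52) + X) = (-6897 - 40287)/(138 - 16832) = -47184/(-16694) = -47184*(-1/16694) = 23592/8347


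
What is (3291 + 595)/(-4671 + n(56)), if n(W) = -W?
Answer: -134/163 ≈ -0.82209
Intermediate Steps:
(3291 + 595)/(-4671 + n(56)) = (3291 + 595)/(-4671 - 1*56) = 3886/(-4671 - 56) = 3886/(-4727) = 3886*(-1/4727) = -134/163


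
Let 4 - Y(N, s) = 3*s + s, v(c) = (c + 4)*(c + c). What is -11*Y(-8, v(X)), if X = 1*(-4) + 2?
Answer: -396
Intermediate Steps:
X = -2 (X = -4 + 2 = -2)
v(c) = 2*c*(4 + c) (v(c) = (4 + c)*(2*c) = 2*c*(4 + c))
Y(N, s) = 4 - 4*s (Y(N, s) = 4 - (3*s + s) = 4 - 4*s)
-11*Y(-8, v(X)) = -11*(4 - 8*(-2)*(4 - 2)) = -11*(4 - 8*(-2)*2) = -11*(4 - 4*(-8)) = -11*(4 + 32) = -11*36 = -396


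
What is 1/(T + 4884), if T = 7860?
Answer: 1/12744 ≈ 7.8468e-5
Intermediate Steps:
1/(T + 4884) = 1/(7860 + 4884) = 1/12744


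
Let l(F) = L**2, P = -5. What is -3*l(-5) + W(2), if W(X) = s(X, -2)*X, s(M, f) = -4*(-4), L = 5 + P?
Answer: 32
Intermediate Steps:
L = 0 (L = 5 - 5 = 0)
s(M, f) = 16
W(X) = 16*X
l(F) = 0 (l(F) = 0**2 = 0)
-3*l(-5) + W(2) = -3*0 + 16*2 = 0 + 32 = 32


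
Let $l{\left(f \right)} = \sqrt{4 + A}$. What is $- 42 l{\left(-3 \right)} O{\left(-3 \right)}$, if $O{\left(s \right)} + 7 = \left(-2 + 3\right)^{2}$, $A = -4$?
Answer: $0$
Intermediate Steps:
$l{\left(f \right)} = 0$ ($l{\left(f \right)} = \sqrt{4 - 4} = \sqrt{0} = 0$)
$O{\left(s \right)} = -6$ ($O{\left(s \right)} = -7 + \left(-2 + 3\right)^{2} = -7 + 1^{2} = -7 + 1 = -6$)
$- 42 l{\left(-3 \right)} O{\left(-3 \right)} = \left(-42\right) 0 \left(-6\right) = 0 \left(-6\right) = 0$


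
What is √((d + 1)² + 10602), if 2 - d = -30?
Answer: 3*√1299 ≈ 108.12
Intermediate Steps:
d = 32 (d = 2 - 1*(-30) = 2 + 30 = 32)
√((d + 1)² + 10602) = √((32 + 1)² + 10602) = √(33² + 10602) = √(1089 + 10602) = √11691 = 3*√1299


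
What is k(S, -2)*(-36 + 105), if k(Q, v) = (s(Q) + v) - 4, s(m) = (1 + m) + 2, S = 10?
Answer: 483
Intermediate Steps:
s(m) = 3 + m
k(Q, v) = -1 + Q + v (k(Q, v) = ((3 + Q) + v) - 4 = (3 + Q + v) - 4 = -1 + Q + v)
k(S, -2)*(-36 + 105) = (-1 + 10 - 2)*(-36 + 105) = 7*69 = 483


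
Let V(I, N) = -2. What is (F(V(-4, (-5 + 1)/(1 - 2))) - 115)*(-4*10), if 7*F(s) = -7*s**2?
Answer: 4760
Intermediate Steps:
F(s) = -s**2 (F(s) = (-7*s**2)/7 = -s**2)
(F(V(-4, (-5 + 1)/(1 - 2))) - 115)*(-4*10) = (-1*(-2)**2 - 115)*(-4*10) = (-1*4 - 115)*(-40) = (-4 - 115)*(-40) = -119*(-40) = 4760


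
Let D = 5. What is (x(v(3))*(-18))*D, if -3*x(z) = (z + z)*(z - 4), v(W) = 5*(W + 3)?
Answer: 46800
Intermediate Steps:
v(W) = 15 + 5*W (v(W) = 5*(3 + W) = 15 + 5*W)
x(z) = -2*z*(-4 + z)/3 (x(z) = -(z + z)*(z - 4)/3 = -2*z*(-4 + z)/3)
(x(v(3))*(-18))*D = ((2*(15 + 5*3)*(4 - (15 + 5*3))/3)*(-18))*5 = ((2*(15 + 15)*(4 - (15 + 15))/3)*(-18))*5 = (((2/3)*30*(4 - 1*30))*(-18))*5 = (((2/3)*30*(4 - 30))*(-18))*5 = (((2/3)*30*(-26))*(-18))*5 = -520*(-18)*5 = 9360*5 = 46800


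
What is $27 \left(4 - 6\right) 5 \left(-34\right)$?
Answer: $9180$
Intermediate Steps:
$27 \left(4 - 6\right) 5 \left(-34\right) = 27 \left(\left(-2\right) 5\right) \left(-34\right) = 27 \left(-10\right) \left(-34\right) = \left(-270\right) \left(-34\right) = 9180$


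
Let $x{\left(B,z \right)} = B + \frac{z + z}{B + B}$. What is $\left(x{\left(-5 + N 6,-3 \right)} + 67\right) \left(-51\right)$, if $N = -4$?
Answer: $- \frac{56355}{29} \approx -1943.3$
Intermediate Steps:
$x{\left(B,z \right)} = B + \frac{z}{B}$ ($x{\left(B,z \right)} = B + \frac{2 z}{2 B} = B + 2 z \frac{1}{2 B} = B + \frac{z}{B}$)
$\left(x{\left(-5 + N 6,-3 \right)} + 67\right) \left(-51\right) = \left(\left(\left(-5 - 24\right) - \frac{3}{-5 - 24}\right) + 67\right) \left(-51\right) = \left(\left(-29 - \frac{3}{-29}\right) + 67\right) \left(-51\right) = \left(\left(-29 - - \frac{3}{29}\right) + 67\right) \left(-51\right) = \left(\left(-29 + \frac{3}{29}\right) + 67\right) \left(-51\right) = \left(- \frac{838}{29} + 67\right) \left(-51\right) = \frac{1105}{29} \left(-51\right) = - \frac{56355}{29}$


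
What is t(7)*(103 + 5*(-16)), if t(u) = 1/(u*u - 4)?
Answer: 23/45 ≈ 0.51111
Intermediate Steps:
t(u) = 1/(-4 + u²) (t(u) = 1/(u² - 4) = 1/(-4 + u²))
t(7)*(103 + 5*(-16)) = (103 + 5*(-16))/(-4 + 7²) = (103 - 80)/(-4 + 49) = 23/45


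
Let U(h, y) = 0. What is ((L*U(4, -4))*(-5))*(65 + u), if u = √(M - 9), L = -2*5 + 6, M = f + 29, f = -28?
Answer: 0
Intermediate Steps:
M = 1 (M = -28 + 29 = 1)
L = -4 (L = -10 + 6 = -4)
u = 2*I*√2 (u = √(1 - 9) = √(-8) = 2*I*√2 ≈ 2.8284*I)
((L*U(4, -4))*(-5))*(65 + u) = (-4*0*(-5))*(65 + 2*I*√2) = (0*(-5))*(65 + 2*I*√2) = 0*(65 + 2*I*√2) = 0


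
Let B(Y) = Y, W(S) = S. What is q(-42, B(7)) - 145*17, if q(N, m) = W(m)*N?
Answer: -2759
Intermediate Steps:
q(N, m) = N*m (q(N, m) = m*N = N*m)
q(-42, B(7)) - 145*17 = -42*7 - 145*17 = -294 - 2465 = -2759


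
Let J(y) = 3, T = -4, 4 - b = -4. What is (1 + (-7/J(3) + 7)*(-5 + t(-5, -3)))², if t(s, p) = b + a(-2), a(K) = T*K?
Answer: 24649/9 ≈ 2738.8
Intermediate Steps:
b = 8 (b = 4 - 1*(-4) = 4 + 4 = 8)
a(K) = -4*K
t(s, p) = 16 (t(s, p) = 8 - 4*(-2) = 8 + 8 = 16)
(1 + (-7/J(3) + 7)*(-5 + t(-5, -3)))² = (1 + (-7/3 + 7)*(-5 + 16))² = (1 + (-7*⅓ + 7)*11)² = (1 + (-7/3 + 7)*11)² = (1 + (14/3)*11)² = (1 + 154/3)² = (157/3)² = 24649/9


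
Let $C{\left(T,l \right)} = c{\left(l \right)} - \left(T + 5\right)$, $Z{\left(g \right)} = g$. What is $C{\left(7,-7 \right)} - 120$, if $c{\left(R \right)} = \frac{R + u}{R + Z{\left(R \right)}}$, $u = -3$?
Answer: $- \frac{919}{7} \approx -131.29$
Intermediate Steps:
$c{\left(R \right)} = \frac{-3 + R}{2 R}$ ($c{\left(R \right)} = \frac{R - 3}{R + R} = \frac{-3 + R}{2 R}$)
$C{\left(T,l \right)} = -5 - T + \frac{-3 + l}{2 l}$ ($C{\left(T,l \right)} = \frac{-3 + l}{2 l} - \left(T + 5\right) = \frac{-3 + l}{2 l} - \left(5 + T\right) = -5 - T + \frac{-3 + l}{2 l}$)
$C{\left(7,-7 \right)} - 120 = \left(- \frac{9}{2} - 7 - \frac{3}{2 \left(-7\right)}\right) - 120 = \left(- \frac{9}{2} - 7 - - \frac{3}{14}\right) - 120 = \left(- \frac{9}{2} - 7 + \frac{3}{14}\right) - 120 = - \frac{79}{7} - 120 = - \frac{919}{7}$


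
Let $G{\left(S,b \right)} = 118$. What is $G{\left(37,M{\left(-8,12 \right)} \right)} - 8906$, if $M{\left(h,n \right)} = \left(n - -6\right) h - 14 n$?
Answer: $-8788$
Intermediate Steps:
$M{\left(h,n \right)} = - 14 n + h \left(6 + n\right)$ ($M{\left(h,n \right)} = \left(n + 6\right) h - 14 n = \left(6 + n\right) h - 14 n = h \left(6 + n\right) - 14 n = - 14 n + h \left(6 + n\right)$)
$G{\left(37,M{\left(-8,12 \right)} \right)} - 8906 = 118 - 8906 = -8788$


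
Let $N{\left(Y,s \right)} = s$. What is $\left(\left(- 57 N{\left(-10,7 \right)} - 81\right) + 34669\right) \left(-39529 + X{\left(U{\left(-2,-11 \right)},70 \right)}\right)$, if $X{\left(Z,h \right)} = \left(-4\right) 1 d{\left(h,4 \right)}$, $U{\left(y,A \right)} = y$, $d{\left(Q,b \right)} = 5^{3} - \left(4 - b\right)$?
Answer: $-1368551481$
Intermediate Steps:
$d{\left(Q,b \right)} = 121 + b$ ($d{\left(Q,b \right)} = 125 + \left(-4 + b\right) = 121 + b$)
$X{\left(Z,h \right)} = -500$ ($X{\left(Z,h \right)} = \left(-4\right) 1 \left(121 + 4\right) = \left(-4\right) 125 = -500$)
$\left(\left(- 57 N{\left(-10,7 \right)} - 81\right) + 34669\right) \left(-39529 + X{\left(U{\left(-2,-11 \right)},70 \right)}\right) = \left(\left(\left(-57\right) 7 - 81\right) + 34669\right) \left(-39529 - 500\right) = \left(\left(-399 - 81\right) + 34669\right) \left(-40029\right) = \left(-480 + 34669\right) \left(-40029\right) = 34189 \left(-40029\right) = -1368551481$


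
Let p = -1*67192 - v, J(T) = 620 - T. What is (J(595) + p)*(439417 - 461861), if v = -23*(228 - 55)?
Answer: 1418191472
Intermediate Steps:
v = -3979 (v = -23*173 = -3979)
p = -63213 (p = -1*67192 - 1*(-3979) = -67192 + 3979 = -63213)
(J(595) + p)*(439417 - 461861) = ((620 - 1*595) - 63213)*(439417 - 461861) = ((620 - 595) - 63213)*(-22444) = (25 - 63213)*(-22444) = -63188*(-22444) = 1418191472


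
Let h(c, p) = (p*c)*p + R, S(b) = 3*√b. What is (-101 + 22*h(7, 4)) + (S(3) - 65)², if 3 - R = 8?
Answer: 6505 - 390*√3 ≈ 5829.5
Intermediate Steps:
R = -5 (R = 3 - 1*8 = 3 - 8 = -5)
h(c, p) = -5 + c*p² (h(c, p) = (p*c)*p - 5 = (c*p)*p - 5 = c*p² - 5 = -5 + c*p²)
(-101 + 22*h(7, 4)) + (S(3) - 65)² = (-101 + 22*(-5 + 7*4²)) + (3*√3 - 65)² = (-101 + 22*(-5 + 7*16)) + (-65 + 3*√3)² = (-101 + 22*(-5 + 112)) + (-65 + 3*√3)² = (-101 + 22*107) + (-65 + 3*√3)² = (-101 + 2354) + (-65 + 3*√3)² = 2253 + (-65 + 3*√3)²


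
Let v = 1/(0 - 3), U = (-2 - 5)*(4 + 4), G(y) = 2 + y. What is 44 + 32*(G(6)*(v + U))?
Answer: -43132/3 ≈ -14377.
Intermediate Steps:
U = -56 (U = -7*8 = -56)
v = -⅓ (v = 1/(-3) = -⅓ ≈ -0.33333)
44 + 32*(G(6)*(v + U)) = 44 + 32*((2 + 6)*(-⅓ - 56)) = 44 + 32*(8*(-169/3)) = 44 + 32*(-1352/3) = 44 - 43264/3 = -43132/3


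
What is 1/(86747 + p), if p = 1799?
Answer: 1/88546 ≈ 1.1294e-5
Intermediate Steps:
1/(86747 + p) = 1/(86747 + 1799) = 1/88546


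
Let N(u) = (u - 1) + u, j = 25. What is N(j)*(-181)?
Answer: -8869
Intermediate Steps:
N(u) = -1 + 2*u (N(u) = (-1 + u) + u = -1 + 2*u)
N(j)*(-181) = (-1 + 2*25)*(-181) = (-1 + 50)*(-181) = 49*(-181) = -8869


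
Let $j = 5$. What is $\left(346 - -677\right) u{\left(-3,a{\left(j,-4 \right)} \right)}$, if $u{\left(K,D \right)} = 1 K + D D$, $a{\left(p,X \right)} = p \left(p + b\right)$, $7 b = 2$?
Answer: $\frac{34861794}{49} \approx 7.1147 \cdot 10^{5}$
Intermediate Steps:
$b = \frac{2}{7}$ ($b = \frac{1}{7} \cdot 2 = \frac{2}{7} \approx 0.28571$)
$a{\left(p,X \right)} = p \left(\frac{2}{7} + p\right)$ ($a{\left(p,X \right)} = p \left(p + \frac{2}{7}\right) = p \left(\frac{2}{7} + p\right)$)
$u{\left(K,D \right)} = K + D^{2}$
$\left(346 - -677\right) u{\left(-3,a{\left(j,-4 \right)} \right)} = \left(346 - -677\right) \left(-3 + \left(\frac{1}{7} \cdot 5 \left(2 + 7 \cdot 5\right)\right)^{2}\right) = \left(346 + 677\right) \left(-3 + \left(\frac{1}{7} \cdot 5 \left(2 + 35\right)\right)^{2}\right) = 1023 \left(-3 + \left(\frac{1}{7} \cdot 5 \cdot 37\right)^{2}\right) = 1023 \left(-3 + \left(\frac{185}{7}\right)^{2}\right) = 1023 \left(-3 + \frac{34225}{49}\right) = 1023 \cdot \frac{34078}{49} = \frac{34861794}{49}$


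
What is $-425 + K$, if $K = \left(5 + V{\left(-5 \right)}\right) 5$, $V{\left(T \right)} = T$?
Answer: $-425$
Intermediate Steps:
$K = 0$ ($K = \left(5 - 5\right) 5 = 0 \cdot 5 = 0$)
$-425 + K = -425 + 0 = -425$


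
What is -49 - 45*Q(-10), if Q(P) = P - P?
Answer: -49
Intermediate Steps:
Q(P) = 0
-49 - 45*Q(-10) = -49 - 45*0 = -49 + 0 = -49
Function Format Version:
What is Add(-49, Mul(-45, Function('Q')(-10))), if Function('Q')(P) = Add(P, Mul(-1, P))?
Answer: -49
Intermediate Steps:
Function('Q')(P) = 0
Add(-49, Mul(-45, Function('Q')(-10))) = Add(-49, Mul(-45, 0)) = Add(-49, 0) = -49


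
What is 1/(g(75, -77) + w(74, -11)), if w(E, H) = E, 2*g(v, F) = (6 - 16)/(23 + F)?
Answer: 54/4001 ≈ 0.013497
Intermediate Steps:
g(v, F) = -5/(23 + F) (g(v, F) = ((6 - 16)/(23 + F))/2 = (-10/(23 + F))/2 = -5/(23 + F))
1/(g(75, -77) + w(74, -11)) = 1/(-5/(23 - 77) + 74) = 1/(-5/(-54) + 74) = 1/(-5*(-1/54) + 74) = 1/(5/54 + 74) = 1/(4001/54) = 54/4001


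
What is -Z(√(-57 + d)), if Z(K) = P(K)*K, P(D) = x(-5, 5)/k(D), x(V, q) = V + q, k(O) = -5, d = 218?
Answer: 0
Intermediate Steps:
P(D) = 0 (P(D) = (-5 + 5)/(-5) = 0*(-⅕) = 0)
Z(K) = 0 (Z(K) = 0*K = 0)
-Z(√(-57 + d)) = -1*0 = 0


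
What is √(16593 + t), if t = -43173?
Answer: 2*I*√6645 ≈ 163.03*I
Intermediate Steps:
√(16593 + t) = √(16593 - 43173) = √(-26580) = 2*I*√6645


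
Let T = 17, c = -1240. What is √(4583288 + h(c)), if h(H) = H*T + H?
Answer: 2*√1140242 ≈ 2135.6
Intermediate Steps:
h(H) = 18*H (h(H) = H*17 + H = 17*H + H = 18*H)
√(4583288 + h(c)) = √(4583288 + 18*(-1240)) = √(4583288 - 22320) = √4560968 = 2*√1140242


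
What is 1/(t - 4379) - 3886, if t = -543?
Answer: -19126893/4922 ≈ -3886.0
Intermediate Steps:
1/(t - 4379) - 3886 = 1/(-543 - 4379) - 3886 = 1/(-4922) - 3886 = -1/4922 - 3886 = -19126893/4922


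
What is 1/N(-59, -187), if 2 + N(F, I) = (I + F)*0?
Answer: -½ ≈ -0.50000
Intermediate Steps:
N(F, I) = -2 (N(F, I) = -2 + (I + F)*0 = -2 + (F + I)*0 = -2 + 0 = -2)
1/N(-59, -187) = 1/(-2) = -½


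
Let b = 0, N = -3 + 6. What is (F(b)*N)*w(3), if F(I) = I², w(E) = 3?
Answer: 0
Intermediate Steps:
N = 3
(F(b)*N)*w(3) = (0²*3)*3 = (0*3)*3 = 0*3 = 0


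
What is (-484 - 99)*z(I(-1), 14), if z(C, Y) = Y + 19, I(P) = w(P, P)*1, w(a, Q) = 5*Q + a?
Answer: -19239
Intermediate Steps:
w(a, Q) = a + 5*Q
I(P) = 6*P (I(P) = (P + 5*P)*1 = (6*P)*1 = 6*P)
z(C, Y) = 19 + Y
(-484 - 99)*z(I(-1), 14) = (-484 - 99)*(19 + 14) = -583*33 = -19239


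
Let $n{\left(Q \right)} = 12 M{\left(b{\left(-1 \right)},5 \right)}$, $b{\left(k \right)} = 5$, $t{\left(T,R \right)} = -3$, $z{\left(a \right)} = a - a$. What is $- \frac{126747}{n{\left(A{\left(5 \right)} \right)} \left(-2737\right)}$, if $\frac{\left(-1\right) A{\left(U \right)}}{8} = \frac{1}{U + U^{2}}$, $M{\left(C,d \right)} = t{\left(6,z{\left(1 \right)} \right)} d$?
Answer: $- \frac{14083}{54740} \approx -0.25727$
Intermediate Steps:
$z{\left(a \right)} = 0$
$M{\left(C,d \right)} = - 3 d$
$A{\left(U \right)} = - \frac{8}{U + U^{2}}$
$n{\left(Q \right)} = -180$ ($n{\left(Q \right)} = 12 \left(\left(-3\right) 5\right) = 12 \left(-15\right) = -180$)
$- \frac{126747}{n{\left(A{\left(5 \right)} \right)} \left(-2737\right)} = - \frac{126747}{\left(-180\right) \left(-2737\right)} = - \frac{126747}{492660} = \left(-126747\right) \frac{1}{492660} = - \frac{14083}{54740}$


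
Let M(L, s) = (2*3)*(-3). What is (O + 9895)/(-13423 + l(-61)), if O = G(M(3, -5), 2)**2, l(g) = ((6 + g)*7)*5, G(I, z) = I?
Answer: -10219/15348 ≈ -0.66582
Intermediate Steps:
M(L, s) = -18 (M(L, s) = 6*(-3) = -18)
l(g) = 210 + 35*g (l(g) = (42 + 7*g)*5 = 210 + 35*g)
O = 324 (O = (-18)**2 = 324)
(O + 9895)/(-13423 + l(-61)) = (324 + 9895)/(-13423 + (210 + 35*(-61))) = 10219/(-13423 + (210 - 2135)) = 10219/(-13423 - 1925) = 10219/(-15348) = 10219*(-1/15348) = -10219/15348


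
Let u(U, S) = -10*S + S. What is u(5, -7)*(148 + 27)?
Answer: 11025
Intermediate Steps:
u(U, S) = -9*S
u(5, -7)*(148 + 27) = (-9*(-7))*(148 + 27) = 63*175 = 11025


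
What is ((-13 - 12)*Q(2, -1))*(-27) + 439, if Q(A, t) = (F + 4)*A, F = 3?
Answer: 9889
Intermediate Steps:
Q(A, t) = 7*A (Q(A, t) = (3 + 4)*A = 7*A)
((-13 - 12)*Q(2, -1))*(-27) + 439 = ((-13 - 12)*(7*2))*(-27) + 439 = -25*14*(-27) + 439 = -350*(-27) + 439 = 9450 + 439 = 9889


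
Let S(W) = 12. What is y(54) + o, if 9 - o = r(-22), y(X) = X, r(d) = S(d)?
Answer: 51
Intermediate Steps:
r(d) = 12
o = -3 (o = 9 - 1*12 = 9 - 12 = -3)
y(54) + o = 54 - 3 = 51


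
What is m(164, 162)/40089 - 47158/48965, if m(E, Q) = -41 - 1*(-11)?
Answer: -90094572/93474185 ≈ -0.96384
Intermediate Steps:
m(E, Q) = -30 (m(E, Q) = -41 + 11 = -30)
m(164, 162)/40089 - 47158/48965 = -30/40089 - 47158/48965 = -30*1/40089 - 47158*1/48965 = -10/13363 - 47158/48965 = -90094572/93474185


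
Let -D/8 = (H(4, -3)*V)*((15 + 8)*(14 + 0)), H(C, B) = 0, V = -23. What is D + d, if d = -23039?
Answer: -23039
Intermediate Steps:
D = 0 (D = -8*0*(-23)*(15 + 8)*(14 + 0) = -0*23*14 = -0*322 = -8*0 = 0)
D + d = 0 - 23039 = -23039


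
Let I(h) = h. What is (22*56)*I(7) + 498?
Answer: 9122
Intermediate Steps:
(22*56)*I(7) + 498 = (22*56)*7 + 498 = 1232*7 + 498 = 8624 + 498 = 9122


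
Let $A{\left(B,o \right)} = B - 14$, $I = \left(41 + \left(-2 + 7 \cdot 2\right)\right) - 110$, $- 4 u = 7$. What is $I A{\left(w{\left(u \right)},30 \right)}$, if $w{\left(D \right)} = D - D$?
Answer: $798$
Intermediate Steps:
$u = - \frac{7}{4}$ ($u = \left(- \frac{1}{4}\right) 7 = - \frac{7}{4} \approx -1.75$)
$w{\left(D \right)} = 0$
$I = -57$ ($I = \left(41 + \left(-2 + 14\right)\right) - 110 = \left(41 + 12\right) - 110 = 53 - 110 = -57$)
$A{\left(B,o \right)} = -14 + B$
$I A{\left(w{\left(u \right)},30 \right)} = - 57 \left(-14 + 0\right) = \left(-57\right) \left(-14\right) = 798$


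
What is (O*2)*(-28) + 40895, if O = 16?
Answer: 39999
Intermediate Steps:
(O*2)*(-28) + 40895 = (16*2)*(-28) + 40895 = 32*(-28) + 40895 = -896 + 40895 = 39999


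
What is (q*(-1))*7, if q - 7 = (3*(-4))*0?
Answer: -49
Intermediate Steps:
q = 7 (q = 7 + (3*(-4))*0 = 7 - 12*0 = 7 + 0 = 7)
(q*(-1))*7 = (7*(-1))*7 = -7*7 = -49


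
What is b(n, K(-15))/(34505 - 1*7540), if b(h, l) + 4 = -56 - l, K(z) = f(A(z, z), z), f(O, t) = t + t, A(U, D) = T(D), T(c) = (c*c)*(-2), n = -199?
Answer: -6/5393 ≈ -0.0011126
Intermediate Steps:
T(c) = -2*c² (T(c) = c²*(-2) = -2*c²)
A(U, D) = -2*D²
f(O, t) = 2*t
K(z) = 2*z
b(h, l) = -60 - l (b(h, l) = -4 + (-56 - l) = -60 - l)
b(n, K(-15))/(34505 - 1*7540) = (-60 - 2*(-15))/(34505 - 1*7540) = (-60 - 1*(-30))/(34505 - 7540) = (-60 + 30)/26965 = -30*1/26965 = -6/5393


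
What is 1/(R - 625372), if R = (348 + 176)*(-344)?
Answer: -1/805628 ≈ -1.2413e-6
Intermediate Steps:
R = -180256 (R = 524*(-344) = -180256)
1/(R - 625372) = 1/(-180256 - 625372) = 1/(-805628) = -1/805628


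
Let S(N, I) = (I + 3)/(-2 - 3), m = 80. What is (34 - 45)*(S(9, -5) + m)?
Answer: -4422/5 ≈ -884.40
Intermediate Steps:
S(N, I) = -3/5 - I/5 (S(N, I) = (3 + I)/(-5) = (3 + I)*(-1/5) = -3/5 - I/5)
(34 - 45)*(S(9, -5) + m) = (34 - 45)*((-3/5 - 1/5*(-5)) + 80) = -11*((-3/5 + 1) + 80) = -11*(2/5 + 80) = -11*402/5 = -4422/5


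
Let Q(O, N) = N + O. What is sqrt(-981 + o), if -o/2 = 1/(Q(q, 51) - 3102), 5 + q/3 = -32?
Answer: 4*I*sqrt(153254235)/1581 ≈ 31.321*I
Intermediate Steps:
q = -111 (q = -15 + 3*(-32) = -15 - 96 = -111)
o = 1/1581 (o = -2/((51 - 111) - 3102) = -2/(-60 - 3102) = -2/(-3162) = -2*(-1/3162) = 1/1581 ≈ 0.00063251)
sqrt(-981 + o) = sqrt(-981 + 1/1581) = sqrt(-1550960/1581) = 4*I*sqrt(153254235)/1581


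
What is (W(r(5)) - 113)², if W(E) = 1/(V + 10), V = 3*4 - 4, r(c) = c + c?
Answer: 4133089/324 ≈ 12756.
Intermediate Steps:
r(c) = 2*c
V = 8 (V = 12 - 4 = 8)
W(E) = 1/18 (W(E) = 1/(8 + 10) = 1/18)
(W(r(5)) - 113)² = (1/18 - 113)² = (-2033/18)² = 4133089/324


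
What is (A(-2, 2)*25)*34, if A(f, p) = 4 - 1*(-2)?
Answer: 5100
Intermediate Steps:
A(f, p) = 6 (A(f, p) = 4 + 2 = 6)
(A(-2, 2)*25)*34 = (6*25)*34 = 150*34 = 5100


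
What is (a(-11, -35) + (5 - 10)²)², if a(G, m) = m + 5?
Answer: 25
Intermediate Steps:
a(G, m) = 5 + m
(a(-11, -35) + (5 - 10)²)² = ((5 - 35) + (5 - 10)²)² = (-30 + (-5)²)² = (-30 + 25)² = (-5)² = 25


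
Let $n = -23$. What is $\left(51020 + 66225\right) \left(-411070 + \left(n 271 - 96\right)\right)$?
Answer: $-48937945755$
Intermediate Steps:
$\left(51020 + 66225\right) \left(-411070 + \left(n 271 - 96\right)\right) = \left(51020 + 66225\right) \left(-411070 - 6329\right) = 117245 \left(-411070 - 6329\right) = 117245 \left(-417399\right) = -48937945755$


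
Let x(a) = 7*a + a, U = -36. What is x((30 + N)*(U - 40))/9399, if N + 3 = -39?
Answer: 2432/3133 ≈ 0.77625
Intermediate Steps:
N = -42 (N = -3 - 39 = -42)
x(a) = 8*a
x((30 + N)*(U - 40))/9399 = (8*((30 - 42)*(-36 - 40)))/9399 = (8*(-12*(-76)))*(1/9399) = (8*912)*(1/9399) = 7296*(1/9399) = 2432/3133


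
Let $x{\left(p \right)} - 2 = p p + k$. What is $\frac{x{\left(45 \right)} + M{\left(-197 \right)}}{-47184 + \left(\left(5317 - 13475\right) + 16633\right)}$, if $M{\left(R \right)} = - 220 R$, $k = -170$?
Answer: $- \frac{45197}{38709} \approx -1.1676$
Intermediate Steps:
$x{\left(p \right)} = -168 + p^{2}$ ($x{\left(p \right)} = 2 + \left(p p - 170\right) = 2 + \left(p^{2} - 170\right) = 2 + \left(-170 + p^{2}\right) = -168 + p^{2}$)
$\frac{x{\left(45 \right)} + M{\left(-197 \right)}}{-47184 + \left(\left(5317 - 13475\right) + 16633\right)} = \frac{\left(-168 + 45^{2}\right) - -43340}{-47184 + \left(\left(5317 - 13475\right) + 16633\right)} = \frac{\left(-168 + 2025\right) + 43340}{-47184 + \left(-8158 + 16633\right)} = \frac{1857 + 43340}{-47184 + 8475} = \frac{45197}{-38709} = 45197 \left(- \frac{1}{38709}\right) = - \frac{45197}{38709}$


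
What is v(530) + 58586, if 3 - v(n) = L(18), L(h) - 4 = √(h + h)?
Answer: 58579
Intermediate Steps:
L(h) = 4 + √2*√h (L(h) = 4 + √(h + h) = 4 + √(2*h) = 4 + √2*√h)
v(n) = -7 (v(n) = 3 - (4 + √2*√18) = 3 - (4 + √2*(3*√2)) = 3 - (4 + 6) = 3 - 1*10 = 3 - 10 = -7)
v(530) + 58586 = -7 + 58586 = 58579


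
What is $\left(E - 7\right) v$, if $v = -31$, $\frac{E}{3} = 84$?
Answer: $-7595$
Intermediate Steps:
$E = 252$ ($E = 3 \cdot 84 = 252$)
$\left(E - 7\right) v = \left(252 - 7\right) \left(-31\right) = 245 \left(-31\right) = -7595$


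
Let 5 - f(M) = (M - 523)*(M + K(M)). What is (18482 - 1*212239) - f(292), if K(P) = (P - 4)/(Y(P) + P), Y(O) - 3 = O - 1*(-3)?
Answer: -77091394/295 ≈ -2.6133e+5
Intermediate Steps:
Y(O) = 6 + O (Y(O) = 3 + (O - 1*(-3)) = 3 + (O + 3) = 3 + (3 + O) = 6 + O)
K(P) = (-4 + P)/(6 + 2*P) (K(P) = (P - 4)/((6 + P) + P) = (-4 + P)/(6 + 2*P))
f(M) = 5 - (-523 + M)*(M + (-4 + M)/(2*(3 + M))) (f(M) = 5 - (M - 523)*(M + (-4 + M)/(2*(3 + M))) = 5 - (-523 + M)*(M + (-4 + M)/(2*(3 + M))))
(18482 - 1*212239) - f(292) = (18482 - 1*212239) - (-2062 - 2*292³ + 1039*292² + 3675*292)/(2*(3 + 292)) = (18482 - 212239) - (-2062 - 2*24897088 + 1039*85264 + 1073100)/(2*295) = -193757 - (-2062 - 49794176 + 88589296 + 1073100)/(2*295) = -193757 - 39866158/(2*295) = -193757 - 1*19933079/295 = -193757 - 19933079/295 = -77091394/295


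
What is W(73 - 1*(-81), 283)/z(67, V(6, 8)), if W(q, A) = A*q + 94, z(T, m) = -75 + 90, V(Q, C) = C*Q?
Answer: 43676/15 ≈ 2911.7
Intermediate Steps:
z(T, m) = 15
W(q, A) = 94 + A*q
W(73 - 1*(-81), 283)/z(67, V(6, 8)) = (94 + 283*(73 - 1*(-81)))/15 = (94 + 283*(73 + 81))*(1/15) = (94 + 283*154)*(1/15) = (94 + 43582)*(1/15) = 43676*(1/15) = 43676/15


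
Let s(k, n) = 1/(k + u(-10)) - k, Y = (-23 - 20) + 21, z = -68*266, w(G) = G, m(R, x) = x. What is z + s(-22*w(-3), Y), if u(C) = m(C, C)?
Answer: -1016623/56 ≈ -18154.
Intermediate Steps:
u(C) = C
z = -18088
Y = -22 (Y = -43 + 21 = -22)
s(k, n) = 1/(-10 + k) - k (s(k, n) = 1/(k - 10) - k = 1/(-10 + k) - k)
z + s(-22*w(-3), Y) = -18088 + (1 - (-22*(-3))**2 + 10*(-22*(-3)))/(-10 - 22*(-3)) = -18088 + (1 - 1*66**2 + 10*66)/(-10 + 66) = -18088 + (1 - 1*4356 + 660)/56 = -18088 + (1 - 4356 + 660)/56 = -18088 + (1/56)*(-3695) = -18088 - 3695/56 = -1016623/56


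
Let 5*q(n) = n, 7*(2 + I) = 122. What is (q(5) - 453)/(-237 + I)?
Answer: 3164/1551 ≈ 2.0400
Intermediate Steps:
I = 108/7 (I = -2 + (1/7)*122 = -2 + 122/7 = 108/7 ≈ 15.429)
q(n) = n/5
(q(5) - 453)/(-237 + I) = ((1/5)*5 - 453)/(-237 + 108/7) = (1 - 453)/(-1551/7) = -452*(-7/1551) = 3164/1551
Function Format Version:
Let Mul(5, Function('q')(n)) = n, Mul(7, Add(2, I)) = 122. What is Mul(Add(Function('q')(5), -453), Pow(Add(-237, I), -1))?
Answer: Rational(3164, 1551) ≈ 2.0400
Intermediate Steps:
I = Rational(108, 7) (I = Add(-2, Mul(Rational(1, 7), 122)) = Add(-2, Rational(122, 7)) = Rational(108, 7) ≈ 15.429)
Function('q')(n) = Mul(Rational(1, 5), n)
Mul(Add(Function('q')(5), -453), Pow(Add(-237, I), -1)) = Mul(Add(Mul(Rational(1, 5), 5), -453), Pow(Add(-237, Rational(108, 7)), -1)) = Mul(Add(1, -453), Pow(Rational(-1551, 7), -1)) = Mul(-452, Rational(-7, 1551)) = Rational(3164, 1551)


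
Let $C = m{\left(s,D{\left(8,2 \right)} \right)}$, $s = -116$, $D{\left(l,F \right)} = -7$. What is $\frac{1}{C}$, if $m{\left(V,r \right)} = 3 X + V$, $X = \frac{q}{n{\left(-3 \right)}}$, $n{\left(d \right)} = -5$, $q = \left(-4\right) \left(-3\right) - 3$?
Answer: $- \frac{5}{607} \approx -0.0082372$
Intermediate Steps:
$q = 9$ ($q = 12 - 3 = 9$)
$X = - \frac{9}{5}$ ($X = \frac{9}{-5} = 9 \left(- \frac{1}{5}\right) = - \frac{9}{5} \approx -1.8$)
$m{\left(V,r \right)} = - \frac{27}{5} + V$ ($m{\left(V,r \right)} = 3 \left(- \frac{9}{5}\right) + V = - \frac{27}{5} + V$)
$C = - \frac{607}{5}$ ($C = - \frac{27}{5} - 116 = - \frac{607}{5} \approx -121.4$)
$\frac{1}{C} = \frac{1}{- \frac{607}{5}} = - \frac{5}{607}$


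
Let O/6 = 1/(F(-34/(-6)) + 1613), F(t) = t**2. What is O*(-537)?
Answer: -14499/7403 ≈ -1.9585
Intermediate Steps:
O = 27/7403 (O = 6/((-34/(-6))**2 + 1613) = 6/((-34*(-1/6))**2 + 1613) = 6/((17/3)**2 + 1613) = 6/(289/9 + 1613) = 6/(14806/9) = 6*(9/14806) = 27/7403 ≈ 0.0036472)
O*(-537) = (27/7403)*(-537) = -14499/7403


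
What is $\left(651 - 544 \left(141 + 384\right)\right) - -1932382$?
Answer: $1647433$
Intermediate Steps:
$\left(651 - 544 \left(141 + 384\right)\right) - -1932382 = \left(651 - 285600\right) + 1932382 = -284949 + 1932382 = 1647433$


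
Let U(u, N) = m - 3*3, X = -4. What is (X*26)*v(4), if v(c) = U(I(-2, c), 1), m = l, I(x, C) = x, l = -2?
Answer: 1144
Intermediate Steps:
m = -2
U(u, N) = -11 (U(u, N) = -2 - 3*3 = -2 - 9 = -11)
v(c) = -11
(X*26)*v(4) = -4*26*(-11) = -104*(-11) = 1144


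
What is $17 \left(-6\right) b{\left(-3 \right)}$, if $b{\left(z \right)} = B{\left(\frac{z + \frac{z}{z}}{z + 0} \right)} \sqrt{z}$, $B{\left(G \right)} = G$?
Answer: $- 68 i \sqrt{3} \approx - 117.78 i$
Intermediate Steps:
$b{\left(z \right)} = \frac{1 + z}{\sqrt{z}}$ ($b{\left(z \right)} = \frac{z + \frac{z}{z}}{z + 0} \sqrt{z} = \frac{z + 1}{z} \sqrt{z} = \frac{1 + z}{z} \sqrt{z} = \frac{1 + z}{\sqrt{z}}$)
$17 \left(-6\right) b{\left(-3 \right)} = 17 \left(-6\right) \frac{1 - 3}{i \sqrt{3}} = - 102 - \frac{i \sqrt{3}}{3} \left(-2\right) = - 102 \frac{2 i \sqrt{3}}{3} = - 68 i \sqrt{3}$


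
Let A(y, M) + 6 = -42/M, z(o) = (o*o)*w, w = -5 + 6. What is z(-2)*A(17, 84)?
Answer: -26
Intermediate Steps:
w = 1
z(o) = o² (z(o) = (o*o)*1 = o²*1 = o²)
A(y, M) = -6 - 42/M
z(-2)*A(17, 84) = (-2)²*(-6 - 42/84) = 4*(-6 - 42*1/84) = 4*(-6 - ½) = 4*(-13/2) = -26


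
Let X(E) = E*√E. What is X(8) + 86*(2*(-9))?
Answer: -1548 + 16*√2 ≈ -1525.4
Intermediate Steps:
X(E) = E^(3/2)
X(8) + 86*(2*(-9)) = 8^(3/2) + 86*(2*(-9)) = 16*√2 + 86*(-18) = 16*√2 - 1548 = -1548 + 16*√2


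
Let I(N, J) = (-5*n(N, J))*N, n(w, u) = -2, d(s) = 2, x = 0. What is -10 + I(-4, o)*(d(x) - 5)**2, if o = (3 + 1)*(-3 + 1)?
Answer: -370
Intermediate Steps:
o = -8 (o = 4*(-2) = -8)
I(N, J) = 10*N (I(N, J) = (-5*(-2))*N = 10*N)
-10 + I(-4, o)*(d(x) - 5)**2 = -10 + (10*(-4))*(2 - 5)**2 = -10 - 40*(-3)**2 = -10 - 40*9 = -10 - 360 = -370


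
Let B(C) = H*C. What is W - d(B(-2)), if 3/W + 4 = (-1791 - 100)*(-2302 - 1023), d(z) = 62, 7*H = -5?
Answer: -129943133/2095857 ≈ -62.000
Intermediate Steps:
H = -5/7 (H = (1/7)*(-5) = -5/7 ≈ -0.71429)
B(C) = -5*C/7
W = 1/2095857 (W = 3/(-4 + (-1791 - 100)*(-2302 - 1023)) = 3/(-4 - 1891*(-3325)) = 3/(-4 + 6287575) = 3/6287571 = 3*(1/6287571) = 1/2095857 ≈ 4.7713e-7)
W - d(B(-2)) = 1/2095857 - 1*62 = 1/2095857 - 62 = -129943133/2095857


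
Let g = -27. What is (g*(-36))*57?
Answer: 55404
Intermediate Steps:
(g*(-36))*57 = -27*(-36)*57 = 972*57 = 55404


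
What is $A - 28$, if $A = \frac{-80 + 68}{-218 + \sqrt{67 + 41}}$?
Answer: $- \frac{165629}{5927} + \frac{9 \sqrt{3}}{5927} \approx -27.942$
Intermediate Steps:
$A = - \frac{12}{-218 + 6 \sqrt{3}}$ ($A = - \frac{12}{-218 + \sqrt{108}} = - \frac{12}{-218 + 6 \sqrt{3}} \approx 0.057801$)
$A - 28 = \left(\frac{327}{5927} + \frac{9 \sqrt{3}}{5927}\right) - 28 = - \frac{165629}{5927} + \frac{9 \sqrt{3}}{5927}$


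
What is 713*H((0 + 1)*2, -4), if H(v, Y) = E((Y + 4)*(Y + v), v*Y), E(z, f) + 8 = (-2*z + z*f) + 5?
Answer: -2139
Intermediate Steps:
E(z, f) = -3 - 2*z + f*z (E(z, f) = -8 + ((-2*z + z*f) + 5) = -8 + ((-2*z + f*z) + 5) = -8 + (5 - 2*z + f*z) = -3 - 2*z + f*z)
H(v, Y) = -3 - 2*(4 + Y)*(Y + v) + Y*v*(4 + Y)*(Y + v) (H(v, Y) = -3 - 2*(Y + 4)*(Y + v) + (v*Y)*((Y + 4)*(Y + v)) = -3 - 2*(4 + Y)*(Y + v) + (Y*v)*((4 + Y)*(Y + v)) = -3 - 2*(4 + Y)*(Y + v) + Y*v*(4 + Y)*(Y + v))
713*H((0 + 1)*2, -4) = 713*(-3 - 8*(-4) - 8*(0 + 1)*2 - 2*(-4)**2 - 2*(-4)*(0 + 1)*2 - 4*(0 + 1)*2*((-4)**2 + 4*(-4) + 4*((0 + 1)*2) - 4*(0 + 1)*2)) = 713*(-3 + 32 - 8*2 - 2*16 - 2*(-4)*1*2 - 4*1*2*(16 - 16 + 4*(1*2) - 4*2)) = 713*(-3 + 32 - 8*2 - 32 - 2*(-4)*2 - 4*2*(16 - 16 + 4*2 - 4*2)) = 713*(-3 + 32 - 16 - 32 + 16 - 4*2*(16 - 16 + 8 - 8)) = 713*(-3 + 32 - 16 - 32 + 16 - 4*2*0) = 713*(-3 + 32 - 16 - 32 + 16 + 0) = 713*(-3) = -2139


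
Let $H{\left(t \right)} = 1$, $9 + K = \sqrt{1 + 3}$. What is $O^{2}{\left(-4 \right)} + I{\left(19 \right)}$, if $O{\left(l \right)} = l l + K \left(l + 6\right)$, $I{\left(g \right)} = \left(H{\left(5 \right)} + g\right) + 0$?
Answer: $24$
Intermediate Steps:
$K = -7$ ($K = -9 + \sqrt{1 + 3} = -9 + \sqrt{4} = -9 + 2 = -7$)
$I{\left(g \right)} = 1 + g$ ($I{\left(g \right)} = \left(1 + g\right) + 0 = 1 + g$)
$O{\left(l \right)} = -42 + l^{2} - 7 l$ ($O{\left(l \right)} = l l - 7 \left(l + 6\right) = l^{2} - 7 \left(6 + l\right) = l^{2} - \left(42 + 7 l\right) = -42 + l^{2} - 7 l$)
$O^{2}{\left(-4 \right)} + I{\left(19 \right)} = \left(-42 + \left(-4\right)^{2} - -28\right)^{2} + \left(1 + 19\right) = \left(-42 + 16 + 28\right)^{2} + 20 = 2^{2} + 20 = 4 + 20 = 24$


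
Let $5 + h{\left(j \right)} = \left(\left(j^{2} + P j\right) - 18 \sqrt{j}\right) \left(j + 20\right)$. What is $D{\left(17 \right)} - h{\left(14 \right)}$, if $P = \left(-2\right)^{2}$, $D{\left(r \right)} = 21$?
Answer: $-8542 + 612 \sqrt{14} \approx -6252.1$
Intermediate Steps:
$P = 4$
$h{\left(j \right)} = -5 + \left(20 + j\right) \left(j^{2} - 18 \sqrt{j} + 4 j\right)$ ($h{\left(j \right)} = -5 + \left(\left(j^{2} + 4 j\right) - 18 \sqrt{j}\right) \left(j + 20\right) = -5 + \left(j^{2} - 18 \sqrt{j} + 4 j\right) \left(20 + j\right) = -5 + \left(20 + j\right) \left(j^{2} - 18 \sqrt{j} + 4 j\right)$)
$D{\left(17 \right)} - h{\left(14 \right)} = 21 - \left(-5 + 14^{3} - 360 \sqrt{14} - 18 \cdot 14^{\frac{3}{2}} + 24 \cdot 14^{2} + 80 \cdot 14\right) = 21 - \left(-5 + 2744 - 360 \sqrt{14} - 18 \cdot 14 \sqrt{14} + 24 \cdot 196 + 1120\right) = 21 - \left(-5 + 2744 - 360 \sqrt{14} - 252 \sqrt{14} + 4704 + 1120\right) = 21 - \left(8563 - 612 \sqrt{14}\right) = -8542 + 612 \sqrt{14}$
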